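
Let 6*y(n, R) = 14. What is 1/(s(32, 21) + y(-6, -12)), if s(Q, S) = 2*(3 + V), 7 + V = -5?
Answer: -3/47 ≈ -0.063830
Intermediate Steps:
V = -12 (V = -7 - 5 = -12)
y(n, R) = 7/3 (y(n, R) = (1/6)*14 = 7/3)
s(Q, S) = -18 (s(Q, S) = 2*(3 - 12) = 2*(-9) = -18)
1/(s(32, 21) + y(-6, -12)) = 1/(-18 + 7/3) = 1/(-47/3) = -3/47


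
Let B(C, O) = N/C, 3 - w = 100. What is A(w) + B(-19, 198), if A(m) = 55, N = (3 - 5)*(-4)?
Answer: 1037/19 ≈ 54.579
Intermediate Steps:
N = 8 (N = -2*(-4) = 8)
w = -97 (w = 3 - 1*100 = 3 - 100 = -97)
B(C, O) = 8/C
A(w) + B(-19, 198) = 55 + 8/(-19) = 55 + 8*(-1/19) = 55 - 8/19 = 1037/19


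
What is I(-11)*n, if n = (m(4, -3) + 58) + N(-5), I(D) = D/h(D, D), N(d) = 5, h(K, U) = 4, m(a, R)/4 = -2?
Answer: -605/4 ≈ -151.25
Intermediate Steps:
m(a, R) = -8 (m(a, R) = 4*(-2) = -8)
I(D) = D/4
n = 55 (n = (-8 + 58) + 5 = 50 + 5 = 55)
I(-11)*n = ((¼)*(-11))*55 = -11/4*55 = -605/4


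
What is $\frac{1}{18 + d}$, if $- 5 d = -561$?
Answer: $\frac{5}{651} \approx 0.0076805$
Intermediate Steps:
$d = \frac{561}{5}$ ($d = \left(- \frac{1}{5}\right) \left(-561\right) = \frac{561}{5} \approx 112.2$)
$\frac{1}{18 + d} = \frac{1}{18 + \frac{561}{5}} = \frac{1}{\frac{651}{5}} = \frac{5}{651}$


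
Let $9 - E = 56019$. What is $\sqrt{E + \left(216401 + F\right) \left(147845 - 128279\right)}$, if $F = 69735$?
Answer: $\sqrt{5598480966} \approx 74823.0$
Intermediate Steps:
$E = -56010$ ($E = 9 - 56019 = -56010$)
$\sqrt{E + \left(216401 + F\right) \left(147845 - 128279\right)} = \sqrt{-56010 + \left(216401 + 69735\right) \left(147845 - 128279\right)} = \sqrt{-56010 + 286136 \cdot 19566} = \sqrt{-56010 + 5598536976} = \sqrt{5598480966}$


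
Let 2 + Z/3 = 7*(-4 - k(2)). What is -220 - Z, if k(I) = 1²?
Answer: -109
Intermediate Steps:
k(I) = 1
Z = -111 (Z = -6 + 3*(7*(-4 - 1*1)) = -6 + 3*(7*(-4 - 1)) = -6 + 3*(7*(-5)) = -6 + 3*(-35) = -6 - 105 = -111)
-220 - Z = -220 - 1*(-111) = -220 + 111 = -109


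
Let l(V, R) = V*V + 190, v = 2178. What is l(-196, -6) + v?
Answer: 40784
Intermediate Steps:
l(V, R) = 190 + V² (l(V, R) = V² + 190 = 190 + V²)
l(-196, -6) + v = (190 + (-196)²) + 2178 = (190 + 38416) + 2178 = 38606 + 2178 = 40784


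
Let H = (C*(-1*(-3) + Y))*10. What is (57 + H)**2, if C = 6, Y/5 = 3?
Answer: 1292769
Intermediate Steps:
Y = 15 (Y = 5*3 = 15)
H = 1080 (H = (6*(-1*(-3) + 15))*10 = (6*(3 + 15))*10 = (6*18)*10 = 108*10 = 1080)
(57 + H)**2 = (57 + 1080)**2 = 1137**2 = 1292769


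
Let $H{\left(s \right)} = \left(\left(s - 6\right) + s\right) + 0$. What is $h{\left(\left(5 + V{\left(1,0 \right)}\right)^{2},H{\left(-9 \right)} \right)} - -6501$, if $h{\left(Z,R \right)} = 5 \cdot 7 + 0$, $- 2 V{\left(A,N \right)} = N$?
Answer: $6536$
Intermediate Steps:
$V{\left(A,N \right)} = - \frac{N}{2}$
$H{\left(s \right)} = -6 + 2 s$ ($H{\left(s \right)} = \left(\left(s - 6\right) + s\right) + 0 = \left(\left(-6 + s\right) + s\right) + 0 = \left(-6 + 2 s\right) + 0 = -6 + 2 s$)
$h{\left(Z,R \right)} = 35$ ($h{\left(Z,R \right)} = 35 + 0 = 35$)
$h{\left(\left(5 + V{\left(1,0 \right)}\right)^{2},H{\left(-9 \right)} \right)} - -6501 = 35 - -6501 = 35 + 6501 = 6536$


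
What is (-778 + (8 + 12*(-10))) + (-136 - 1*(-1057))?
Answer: 31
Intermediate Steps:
(-778 + (8 + 12*(-10))) + (-136 - 1*(-1057)) = (-778 + (8 - 120)) + (-136 + 1057) = (-778 - 112) + 921 = -890 + 921 = 31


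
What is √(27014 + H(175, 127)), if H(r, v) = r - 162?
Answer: 3*√3003 ≈ 164.40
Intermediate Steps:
H(r, v) = -162 + r
√(27014 + H(175, 127)) = √(27014 + (-162 + 175)) = √(27014 + 13) = √27027 = 3*√3003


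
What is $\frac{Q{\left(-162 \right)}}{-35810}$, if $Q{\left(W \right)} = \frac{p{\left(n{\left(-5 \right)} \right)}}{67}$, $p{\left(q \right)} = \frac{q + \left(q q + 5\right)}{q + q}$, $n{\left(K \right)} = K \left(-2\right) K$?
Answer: $\frac{491}{47985400} \approx 1.0232 \cdot 10^{-5}$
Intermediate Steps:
$n{\left(K \right)} = - 2 K^{2}$ ($n{\left(K \right)} = - 2 K K = - 2 K^{2}$)
$p{\left(q \right)} = \frac{5 + q + q^{2}}{2 q}$ ($p{\left(q \right)} = \frac{q + \left(q^{2} + 5\right)}{2 q} = \left(q + \left(5 + q^{2}\right)\right) \frac{1}{2 q} = \left(5 + q + q^{2}\right) \frac{1}{2 q} = \frac{5 + q + q^{2}}{2 q}$)
$Q{\left(W \right)} = - \frac{491}{1340}$ ($Q{\left(W \right)} = \frac{\frac{1}{2} \frac{1}{\left(-2\right) \left(-5\right)^{2}} \left(5 + - 2 \left(-5\right)^{2} \left(1 - 2 \left(-5\right)^{2}\right)\right)}{67} = \frac{5 + \left(-2\right) 25 \left(1 - 50\right)}{2 \left(\left(-2\right) 25\right)} \frac{1}{67} = \frac{5 - 50 \left(1 - 50\right)}{2 \left(-50\right)} \frac{1}{67} = \frac{1}{2} \left(- \frac{1}{50}\right) \left(5 - -2450\right) \frac{1}{67} = \frac{1}{2} \left(- \frac{1}{50}\right) \left(5 + 2450\right) \frac{1}{67} = \frac{1}{2} \left(- \frac{1}{50}\right) 2455 \cdot \frac{1}{67} = \left(- \frac{491}{20}\right) \frac{1}{67} = - \frac{491}{1340}$)
$\frac{Q{\left(-162 \right)}}{-35810} = - \frac{491}{1340 \left(-35810\right)} = \left(- \frac{491}{1340}\right) \left(- \frac{1}{35810}\right) = \frac{491}{47985400}$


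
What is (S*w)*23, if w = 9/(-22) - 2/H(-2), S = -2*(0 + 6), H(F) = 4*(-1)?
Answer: -276/11 ≈ -25.091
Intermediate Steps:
H(F) = -4
S = -12 (S = -2*6 = -12)
w = 1/11 (w = 9/(-22) - 2/(-4) = 9*(-1/22) - 2*(-1/4) = -9/22 + 1/2 = 1/11 ≈ 0.090909)
(S*w)*23 = -12*1/11*23 = -12/11*23 = -276/11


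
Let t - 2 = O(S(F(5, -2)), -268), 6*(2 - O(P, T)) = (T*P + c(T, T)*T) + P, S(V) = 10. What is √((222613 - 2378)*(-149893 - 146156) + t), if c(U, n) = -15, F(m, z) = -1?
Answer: 2*I*√16300087934 ≈ 2.5534e+5*I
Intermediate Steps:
O(P, T) = 2 - P/6 + 5*T/2 - P*T/6 (O(P, T) = 2 - ((T*P - 15*T) + P)/6 = 2 - ((P*T - 15*T) + P)/6 = 2 - ((-15*T + P*T) + P)/6 = 2 - (P - 15*T + P*T)/6 = 2 + (-P/6 + 5*T/2 - P*T/6) = 2 - P/6 + 5*T/2 - P*T/6)
t = -221 (t = 2 + (2 - ⅙*10 + (5/2)*(-268) - ⅙*10*(-268)) = 2 + (2 - 5/3 - 670 + 1340/3) = 2 - 223 = -221)
√((222613 - 2378)*(-149893 - 146156) + t) = √((222613 - 2378)*(-149893 - 146156) - 221) = √(220235*(-296049) - 221) = √(-65200351515 - 221) = √(-65200351736) = 2*I*√16300087934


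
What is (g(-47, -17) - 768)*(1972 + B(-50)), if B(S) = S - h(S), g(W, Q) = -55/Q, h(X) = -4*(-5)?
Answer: -24727902/17 ≈ -1.4546e+6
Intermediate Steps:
h(X) = 20
B(S) = -20 + S (B(S) = S - 1*20 = S - 20 = -20 + S)
(g(-47, -17) - 768)*(1972 + B(-50)) = (-55/(-17) - 768)*(1972 + (-20 - 50)) = (-55*(-1/17) - 768)*(1972 - 70) = (55/17 - 768)*1902 = -13001/17*1902 = -24727902/17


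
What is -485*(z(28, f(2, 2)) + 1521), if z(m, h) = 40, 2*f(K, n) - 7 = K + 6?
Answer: -757085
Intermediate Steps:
f(K, n) = 13/2 + K/2 (f(K, n) = 7/2 + (K + 6)/2 = 7/2 + (6 + K)/2 = 7/2 + (3 + K/2) = 13/2 + K/2)
-485*(z(28, f(2, 2)) + 1521) = -485*(40 + 1521) = -485*1561 = -757085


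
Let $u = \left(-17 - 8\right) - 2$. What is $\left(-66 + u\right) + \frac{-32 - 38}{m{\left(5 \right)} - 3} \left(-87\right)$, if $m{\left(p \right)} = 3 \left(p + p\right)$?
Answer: $\frac{1193}{9} \approx 132.56$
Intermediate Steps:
$m{\left(p \right)} = 6 p$ ($m{\left(p \right)} = 3 \cdot 2 p = 6 p$)
$u = -27$ ($u = -25 - 2 = -27$)
$\left(-66 + u\right) + \frac{-32 - 38}{m{\left(5 \right)} - 3} \left(-87\right) = \left(-66 - 27\right) + \frac{-32 - 38}{6 \cdot 5 - 3} \left(-87\right) = -93 + - \frac{70}{30 - 3} \left(-87\right) = -93 + - \frac{70}{27} \left(-87\right) = -93 + \left(-70\right) \frac{1}{27} \left(-87\right) = -93 - - \frac{2030}{9} = -93 + \frac{2030}{9} = \frac{1193}{9}$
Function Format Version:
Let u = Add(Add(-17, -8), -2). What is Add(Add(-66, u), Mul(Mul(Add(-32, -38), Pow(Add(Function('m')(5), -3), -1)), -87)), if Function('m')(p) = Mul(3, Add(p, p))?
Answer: Rational(1193, 9) ≈ 132.56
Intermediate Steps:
Function('m')(p) = Mul(6, p) (Function('m')(p) = Mul(3, Mul(2, p)) = Mul(6, p))
u = -27 (u = Add(-25, -2) = -27)
Add(Add(-66, u), Mul(Mul(Add(-32, -38), Pow(Add(Function('m')(5), -3), -1)), -87)) = Add(Add(-66, -27), Mul(Mul(Add(-32, -38), Pow(Add(Mul(6, 5), -3), -1)), -87)) = Add(-93, Mul(Mul(-70, Pow(Add(30, -3), -1)), -87)) = Add(-93, Mul(Mul(-70, Pow(27, -1)), -87)) = Add(-93, Mul(Mul(-70, Rational(1, 27)), -87)) = Add(-93, Mul(Rational(-70, 27), -87)) = Add(-93, Rational(2030, 9)) = Rational(1193, 9)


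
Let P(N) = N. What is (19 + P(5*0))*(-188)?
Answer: -3572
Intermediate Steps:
(19 + P(5*0))*(-188) = (19 + 5*0)*(-188) = (19 + 0)*(-188) = 19*(-188) = -3572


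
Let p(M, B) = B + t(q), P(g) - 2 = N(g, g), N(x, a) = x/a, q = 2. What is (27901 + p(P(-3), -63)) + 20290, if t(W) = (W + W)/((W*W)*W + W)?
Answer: 240642/5 ≈ 48128.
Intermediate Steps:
P(g) = 3 (P(g) = 2 + g/g = 2 + 1 = 3)
t(W) = 2*W/(W + W³) (t(W) = (2*W)/(W²*W + W) = (2*W)/(W³ + W) = (2*W)/(W + W³) = 2*W/(W + W³))
p(M, B) = ⅖ + B (p(M, B) = B + 2/(1 + 2²) = B + 2/(1 + 4) = B + 2/5 = B + 2*(⅕) = B + ⅖ = ⅖ + B)
(27901 + p(P(-3), -63)) + 20290 = (27901 + (⅖ - 63)) + 20290 = (27901 - 313/5) + 20290 = 139192/5 + 20290 = 240642/5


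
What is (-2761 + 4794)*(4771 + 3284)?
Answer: 16375815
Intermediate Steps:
(-2761 + 4794)*(4771 + 3284) = 2033*8055 = 16375815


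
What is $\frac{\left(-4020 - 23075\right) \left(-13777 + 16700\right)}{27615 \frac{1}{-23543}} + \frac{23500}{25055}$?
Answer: $\frac{1868676731123201}{27675753} \approx 6.752 \cdot 10^{7}$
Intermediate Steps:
$\frac{\left(-4020 - 23075\right) \left(-13777 + 16700\right)}{27615 \frac{1}{-23543}} + \frac{23500}{25055} = \frac{\left(-27095\right) 2923}{27615 \left(- \frac{1}{23543}\right)} + 23500 \cdot \frac{1}{25055} = - \frac{79198685}{- \frac{27615}{23543}} + \frac{4700}{5011} = \left(-79198685\right) \left(- \frac{23543}{27615}\right) + \frac{4700}{5011} = \frac{372914928191}{5523} + \frac{4700}{5011} = \frac{1868676731123201}{27675753}$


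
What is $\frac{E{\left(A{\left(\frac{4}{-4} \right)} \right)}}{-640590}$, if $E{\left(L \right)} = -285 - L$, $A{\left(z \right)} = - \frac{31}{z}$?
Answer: $\frac{158}{320295} \approx 0.0004933$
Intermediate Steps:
$\frac{E{\left(A{\left(\frac{4}{-4} \right)} \right)}}{-640590} = \frac{-285 - - \frac{31}{4 \frac{1}{-4}}}{-640590} = \left(-285 - - \frac{31}{4 \left(- \frac{1}{4}\right)}\right) \left(- \frac{1}{640590}\right) = \left(-285 - - \frac{31}{-1}\right) \left(- \frac{1}{640590}\right) = \left(-285 - \left(-31\right) \left(-1\right)\right) \left(- \frac{1}{640590}\right) = \left(-285 - 31\right) \left(- \frac{1}{640590}\right) = \left(-316\right) \left(- \frac{1}{640590}\right) = \frac{158}{320295}$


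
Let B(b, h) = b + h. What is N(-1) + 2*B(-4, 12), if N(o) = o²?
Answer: 17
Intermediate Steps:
N(-1) + 2*B(-4, 12) = (-1)² + 2*(-4 + 12) = 1 + 2*8 = 1 + 16 = 17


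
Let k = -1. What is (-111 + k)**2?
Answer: 12544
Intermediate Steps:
(-111 + k)**2 = (-111 - 1)**2 = (-112)**2 = 12544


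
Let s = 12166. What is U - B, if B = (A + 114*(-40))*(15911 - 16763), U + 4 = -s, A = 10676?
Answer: 5198662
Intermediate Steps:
U = -12170 (U = -4 - 1*12166 = -4 - 12166 = -12170)
B = -5210832 (B = (10676 + 114*(-40))*(15911 - 16763) = (10676 - 4560)*(-852) = 6116*(-852) = -5210832)
U - B = -12170 - 1*(-5210832) = -12170 + 5210832 = 5198662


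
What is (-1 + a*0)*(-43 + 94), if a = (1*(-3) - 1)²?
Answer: -51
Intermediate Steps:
a = 16 (a = (-3 - 1)² = (-4)² = 16)
(-1 + a*0)*(-43 + 94) = (-1 + 16*0)*(-43 + 94) = (-1 + 0)*51 = -1*51 = -51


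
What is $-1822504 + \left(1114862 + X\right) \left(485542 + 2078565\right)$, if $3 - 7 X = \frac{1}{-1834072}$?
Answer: $\frac{5242923584298181877}{1834072} \approx 2.8586 \cdot 10^{12}$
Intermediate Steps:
$X = \frac{786031}{1834072}$ ($X = \frac{3}{7} - \frac{1}{7 \left(-1834072\right)} = \frac{3}{7} - - \frac{1}{12838504} = \frac{3}{7} + \frac{1}{12838504} = \frac{786031}{1834072} \approx 0.42857$)
$-1822504 + \left(1114862 + X\right) \left(485542 + 2078565\right) = -1822504 + \left(1114862 + \frac{786031}{1834072}\right) \left(485542 + 2078565\right) = -1822504 + \frac{2044737964095}{1834072} \cdot 2564107 = -1822504 + \frac{5242926926901738165}{1834072} = \frac{5242923584298181877}{1834072}$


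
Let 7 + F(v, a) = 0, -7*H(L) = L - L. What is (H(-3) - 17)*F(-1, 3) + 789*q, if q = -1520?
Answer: -1199161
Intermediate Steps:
H(L) = 0 (H(L) = -(L - L)/7 = -1/7*0 = 0)
F(v, a) = -7 (F(v, a) = -7 + 0 = -7)
(H(-3) - 17)*F(-1, 3) + 789*q = (0 - 17)*(-7) + 789*(-1520) = -17*(-7) - 1199280 = 119 - 1199280 = -1199161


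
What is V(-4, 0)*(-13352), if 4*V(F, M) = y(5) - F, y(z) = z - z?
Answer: -13352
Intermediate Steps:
y(z) = 0
V(F, M) = -F/4 (V(F, M) = (0 - F)/4 = (-F)/4 = -F/4)
V(-4, 0)*(-13352) = -¼*(-4)*(-13352) = 1*(-13352) = -13352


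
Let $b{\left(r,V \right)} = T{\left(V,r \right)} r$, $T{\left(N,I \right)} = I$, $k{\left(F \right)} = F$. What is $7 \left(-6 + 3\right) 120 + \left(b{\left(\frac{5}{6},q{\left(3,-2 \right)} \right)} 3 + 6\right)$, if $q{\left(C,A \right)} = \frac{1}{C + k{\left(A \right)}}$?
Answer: $- \frac{30143}{12} \approx -2511.9$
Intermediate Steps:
$q{\left(C,A \right)} = \frac{1}{A + C}$ ($q{\left(C,A \right)} = \frac{1}{C + A} = \frac{1}{A + C}$)
$b{\left(r,V \right)} = r^{2}$ ($b{\left(r,V \right)} = r r = r^{2}$)
$7 \left(-6 + 3\right) 120 + \left(b{\left(\frac{5}{6},q{\left(3,-2 \right)} \right)} 3 + 6\right) = 7 \left(-6 + 3\right) 120 + \left(\left(\frac{5}{6}\right)^{2} \cdot 3 + 6\right) = 7 \left(-3\right) 120 + \left(\left(5 \cdot \frac{1}{6}\right)^{2} \cdot 3 + 6\right) = \left(-21\right) 120 + \left(\left(\frac{5}{6}\right)^{2} \cdot 3 + 6\right) = -2520 + \left(\frac{25}{36} \cdot 3 + 6\right) = -2520 + \left(\frac{25}{12} + 6\right) = -2520 + \frac{97}{12} = - \frac{30143}{12}$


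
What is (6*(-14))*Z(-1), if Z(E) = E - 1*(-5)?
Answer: -336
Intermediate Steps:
Z(E) = 5 + E (Z(E) = E + 5 = 5 + E)
(6*(-14))*Z(-1) = (6*(-14))*(5 - 1) = -84*4 = -336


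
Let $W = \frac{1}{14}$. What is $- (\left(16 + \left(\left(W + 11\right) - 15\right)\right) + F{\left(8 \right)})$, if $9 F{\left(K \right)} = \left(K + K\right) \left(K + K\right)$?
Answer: $- \frac{5105}{126} \approx -40.516$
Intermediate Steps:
$W = \frac{1}{14} \approx 0.071429$
$F{\left(K \right)} = \frac{4 K^{2}}{9}$ ($F{\left(K \right)} = \frac{\left(K + K\right) \left(K + K\right)}{9} = \frac{2 K 2 K}{9} = \frac{4 K^{2}}{9}$)
$- (\left(16 + \left(\left(W + 11\right) - 15\right)\right) + F{\left(8 \right)}) = - (\left(16 + \left(\left(\frac{1}{14} + 11\right) - 15\right)\right) + \frac{4 \cdot 8^{2}}{9}) = - (\left(16 + \left(\frac{155}{14} - 15\right)\right) + \frac{4}{9} \cdot 64) = - (\left(16 - \frac{55}{14}\right) + \frac{256}{9}) = - (\frac{169}{14} + \frac{256}{9}) = \left(-1\right) \frac{5105}{126} = - \frac{5105}{126}$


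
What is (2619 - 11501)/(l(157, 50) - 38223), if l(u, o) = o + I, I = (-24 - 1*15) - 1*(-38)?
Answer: 4441/19087 ≈ 0.23267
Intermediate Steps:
I = -1 (I = (-24 - 15) + 38 = -39 + 38 = -1)
l(u, o) = -1 + o (l(u, o) = o - 1 = -1 + o)
(2619 - 11501)/(l(157, 50) - 38223) = (2619 - 11501)/((-1 + 50) - 38223) = -8882/(49 - 38223) = -8882/(-38174) = -8882*(-1/38174) = 4441/19087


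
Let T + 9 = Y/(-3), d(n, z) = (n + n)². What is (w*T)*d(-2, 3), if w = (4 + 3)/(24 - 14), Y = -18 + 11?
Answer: -224/3 ≈ -74.667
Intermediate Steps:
Y = -7
d(n, z) = 4*n² (d(n, z) = (2*n)² = 4*n²)
T = -20/3 (T = -9 - 7/(-3) = -9 - 7*(-⅓) = -9 + 7/3 = -20/3 ≈ -6.6667)
w = 7/10 ≈ 0.70000
(w*T)*d(-2, 3) = ((7/10)*(-20/3))*(4*(-2)²) = -56*4/3 = -14/3*16 = -224/3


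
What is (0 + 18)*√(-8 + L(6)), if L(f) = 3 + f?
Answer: 18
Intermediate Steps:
(0 + 18)*√(-8 + L(6)) = (0 + 18)*√(-8 + (3 + 6)) = 18*√(-8 + 9) = 18*√1 = 18*1 = 18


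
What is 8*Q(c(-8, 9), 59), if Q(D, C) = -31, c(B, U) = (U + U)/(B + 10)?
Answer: -248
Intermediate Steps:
c(B, U) = 2*U/(10 + B) (c(B, U) = (2*U)/(10 + B) = 2*U/(10 + B))
8*Q(c(-8, 9), 59) = 8*(-31) = -248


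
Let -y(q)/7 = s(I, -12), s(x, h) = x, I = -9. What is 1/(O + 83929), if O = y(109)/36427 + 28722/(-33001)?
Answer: 1202127427/100892308643452 ≈ 1.1915e-5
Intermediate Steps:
y(q) = 63 (y(q) = -7*(-9) = 63)
O = -1044177231/1202127427 (O = 63/36427 + 28722/(-33001) = 63*(1/36427) + 28722*(-1/33001) = 63/36427 - 28722/33001 = -1044177231/1202127427 ≈ -0.86861)
1/(O + 83929) = 1/(-1044177231/1202127427 + 83929) = 1/(100892308643452/1202127427) = 1202127427/100892308643452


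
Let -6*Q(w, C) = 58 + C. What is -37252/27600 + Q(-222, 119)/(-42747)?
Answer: -44211029/32772700 ≈ -1.3490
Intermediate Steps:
Q(w, C) = -29/3 - C/6 (Q(w, C) = -(58 + C)/6 = -29/3 - C/6)
-37252/27600 + Q(-222, 119)/(-42747) = -37252/27600 + (-29/3 - ⅙*119)/(-42747) = -37252*1/27600 + (-29/3 - 119/6)*(-1/42747) = -9313/6900 - 59/2*(-1/42747) = -9313/6900 + 59/85494 = -44211029/32772700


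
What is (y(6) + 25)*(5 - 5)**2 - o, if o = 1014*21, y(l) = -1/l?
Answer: -21294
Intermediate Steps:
o = 21294
(y(6) + 25)*(5 - 5)**2 - o = (-1/6 + 25)*(5 - 5)**2 - 1*21294 = (-1*1/6 + 25)*0**2 - 21294 = (-1/6 + 25)*0 - 21294 = (149/6)*0 - 21294 = 0 - 21294 = -21294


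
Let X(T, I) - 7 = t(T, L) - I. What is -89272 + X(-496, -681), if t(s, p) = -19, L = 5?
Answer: -88603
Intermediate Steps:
X(T, I) = -12 - I (X(T, I) = 7 + (-19 - I) = -12 - I)
-89272 + X(-496, -681) = -89272 + (-12 - 1*(-681)) = -89272 + (-12 + 681) = -89272 + 669 = -88603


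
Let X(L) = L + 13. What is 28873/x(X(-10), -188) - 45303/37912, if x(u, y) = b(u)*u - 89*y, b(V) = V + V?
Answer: 167903963/317513000 ≈ 0.52881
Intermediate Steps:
X(L) = 13 + L
b(V) = 2*V
x(u, y) = -89*y + 2*u**2 (x(u, y) = (2*u)*u - 89*y = 2*u**2 - 89*y = -89*y + 2*u**2)
28873/x(X(-10), -188) - 45303/37912 = 28873/(-89*(-188) + 2*(13 - 10)**2) - 45303/37912 = 28873/(16732 + 2*3**2) - 45303*1/37912 = 28873/(16732 + 2*9) - 45303/37912 = 28873/(16732 + 18) - 45303/37912 = 28873/16750 - 45303/37912 = 167903963/317513000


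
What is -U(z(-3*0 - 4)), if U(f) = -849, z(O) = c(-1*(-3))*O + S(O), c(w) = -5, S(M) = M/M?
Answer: 849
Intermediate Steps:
S(M) = 1
z(O) = 1 - 5*O (z(O) = -5*O + 1 = 1 - 5*O)
-U(z(-3*0 - 4)) = -1*(-849) = 849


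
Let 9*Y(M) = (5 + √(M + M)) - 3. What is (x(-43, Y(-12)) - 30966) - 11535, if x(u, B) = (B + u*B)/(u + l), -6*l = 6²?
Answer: -892517/21 + 4*I*√6/21 ≈ -42501.0 + 0.46657*I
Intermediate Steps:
l = -6 (l = -⅙*6² = -⅙*36 = -6)
Y(M) = 2/9 + √2*√M/9 (Y(M) = ((5 + √(M + M)) - 3)/9 = ((5 + √(2*M)) - 3)/9 = ((5 + √2*√M) - 3)/9 = (2 + √2*√M)/9 = 2/9 + √2*√M/9)
x(u, B) = (B + B*u)/(-6 + u) (x(u, B) = (B + u*B)/(u - 6) = (B + B*u)/(-6 + u))
(x(-43, Y(-12)) - 30966) - 11535 = ((2/9 + √2*√(-12)/9)*(1 - 43)/(-6 - 43) - 30966) - 11535 = ((2/9 + √2*(2*I*√3)/9)*(-42)/(-49) - 30966) - 11535 = ((2/9 + 2*I*√6/9)*(-1/49)*(-42) - 30966) - 11535 = ((4/21 + 4*I*√6/21) - 30966) - 11535 = (-650282/21 + 4*I*√6/21) - 11535 = -892517/21 + 4*I*√6/21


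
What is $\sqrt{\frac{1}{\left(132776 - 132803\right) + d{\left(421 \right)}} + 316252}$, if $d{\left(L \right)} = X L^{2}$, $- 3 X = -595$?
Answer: $\frac{7 \sqrt{71779238781521853166}}{105458314} \approx 562.36$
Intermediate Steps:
$X = \frac{595}{3}$ ($X = \left(- \frac{1}{3}\right) \left(-595\right) = \frac{595}{3} \approx 198.33$)
$d{\left(L \right)} = \frac{595 L^{2}}{3}$
$\sqrt{\frac{1}{\left(132776 - 132803\right) + d{\left(421 \right)}} + 316252} = \sqrt{\frac{1}{\left(132776 - 132803\right) + \frac{595 \cdot 421^{2}}{3}} + 316252} = \sqrt{\frac{1}{\left(132776 - 132803\right) + \frac{595}{3} \cdot 177241} + 316252} = \sqrt{\frac{1}{-27 + \frac{105458395}{3}} + 316252} = \sqrt{\frac{1}{\frac{105458314}{3}} + 316252} = \sqrt{\frac{3}{105458314} + 316252} = \sqrt{\frac{33351402719131}{105458314}} = \frac{7 \sqrt{71779238781521853166}}{105458314}$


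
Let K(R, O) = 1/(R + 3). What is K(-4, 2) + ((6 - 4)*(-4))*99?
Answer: -793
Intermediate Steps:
K(R, O) = 1/(3 + R)
K(-4, 2) + ((6 - 4)*(-4))*99 = 1/(3 - 4) + ((6 - 4)*(-4))*99 = 1/(-1) + (2*(-4))*99 = -1 - 8*99 = -1 - 792 = -793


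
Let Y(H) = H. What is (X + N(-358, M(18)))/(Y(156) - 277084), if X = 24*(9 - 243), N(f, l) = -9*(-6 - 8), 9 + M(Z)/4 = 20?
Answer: 2745/138464 ≈ 0.019825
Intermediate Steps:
M(Z) = 44 (M(Z) = -36 + 4*20 = -36 + 80 = 44)
N(f, l) = 126 (N(f, l) = -9*(-14) = 126)
X = -5616 (X = 24*(-234) = -5616)
(X + N(-358, M(18)))/(Y(156) - 277084) = (-5616 + 126)/(156 - 277084) = -5490/(-276928) = -5490*(-1/276928) = 2745/138464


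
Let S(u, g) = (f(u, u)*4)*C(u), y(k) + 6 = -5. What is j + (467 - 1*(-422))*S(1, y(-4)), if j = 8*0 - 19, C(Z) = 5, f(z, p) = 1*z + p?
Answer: 35541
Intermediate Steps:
f(z, p) = p + z (f(z, p) = z + p = p + z)
y(k) = -11 (y(k) = -6 - 5 = -11)
S(u, g) = 40*u (S(u, g) = ((u + u)*4)*5 = ((2*u)*4)*5 = (8*u)*5 = 40*u)
j = -19 (j = 0 - 19 = -19)
j + (467 - 1*(-422))*S(1, y(-4)) = -19 + (467 - 1*(-422))*(40*1) = -19 + (467 + 422)*40 = -19 + 889*40 = -19 + 35560 = 35541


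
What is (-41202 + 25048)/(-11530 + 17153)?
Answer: -16154/5623 ≈ -2.8728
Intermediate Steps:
(-41202 + 25048)/(-11530 + 17153) = -16154/5623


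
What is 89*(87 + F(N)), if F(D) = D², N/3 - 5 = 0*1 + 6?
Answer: 104664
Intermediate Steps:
N = 33 (N = 15 + 3*(0*1 + 6) = 15 + 3*(0 + 6) = 15 + 3*6 = 15 + 18 = 33)
89*(87 + F(N)) = 89*(87 + 33²) = 89*(87 + 1089) = 89*1176 = 104664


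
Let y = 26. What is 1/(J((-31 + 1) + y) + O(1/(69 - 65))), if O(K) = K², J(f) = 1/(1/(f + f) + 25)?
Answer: 3184/327 ≈ 9.7370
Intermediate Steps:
J(f) = 1/(25 + 1/(2*f)) (J(f) = 1/(1/(2*f) + 25) = 1/(25 + 1/(2*f)))
1/(J((-31 + 1) + y) + O(1/(69 - 65))) = 1/(2*((-31 + 1) + 26)/(1 + 50*((-31 + 1) + 26)) + (1/(69 - 65))²) = 1/(2*(-30 + 26)/(1 + 50*(-30 + 26)) + (1/4)²) = 1/(2*(-4)/(1 + 50*(-4)) + (¼)²) = 1/(2*(-4)/(1 - 200) + 1/16) = 1/(2*(-4)/(-199) + 1/16) = 1/(2*(-4)*(-1/199) + 1/16) = 1/(8/199 + 1/16) = 1/(327/3184) = 3184/327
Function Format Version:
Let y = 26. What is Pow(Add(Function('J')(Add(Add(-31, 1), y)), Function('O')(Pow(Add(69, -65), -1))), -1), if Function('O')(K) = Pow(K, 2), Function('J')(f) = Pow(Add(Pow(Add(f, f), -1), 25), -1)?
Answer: Rational(3184, 327) ≈ 9.7370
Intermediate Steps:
Function('J')(f) = Pow(Add(25, Mul(Rational(1, 2), Pow(f, -1))), -1) (Function('J')(f) = Pow(Add(Pow(Mul(2, f), -1), 25), -1) = Pow(Add(Mul(Rational(1, 2), Pow(f, -1)), 25), -1) = Pow(Add(25, Mul(Rational(1, 2), Pow(f, -1))), -1))
Pow(Add(Function('J')(Add(Add(-31, 1), y)), Function('O')(Pow(Add(69, -65), -1))), -1) = Pow(Add(Mul(2, Add(Add(-31, 1), 26), Pow(Add(1, Mul(50, Add(Add(-31, 1), 26))), -1)), Pow(Pow(Add(69, -65), -1), 2)), -1) = Pow(Add(Mul(2, Add(-30, 26), Pow(Add(1, Mul(50, Add(-30, 26))), -1)), Pow(Pow(4, -1), 2)), -1) = Pow(Add(Mul(2, -4, Pow(Add(1, Mul(50, -4)), -1)), Pow(Rational(1, 4), 2)), -1) = Pow(Add(Mul(2, -4, Pow(Add(1, -200), -1)), Rational(1, 16)), -1) = Pow(Add(Mul(2, -4, Pow(-199, -1)), Rational(1, 16)), -1) = Pow(Add(Mul(2, -4, Rational(-1, 199)), Rational(1, 16)), -1) = Pow(Add(Rational(8, 199), Rational(1, 16)), -1) = Pow(Rational(327, 3184), -1) = Rational(3184, 327)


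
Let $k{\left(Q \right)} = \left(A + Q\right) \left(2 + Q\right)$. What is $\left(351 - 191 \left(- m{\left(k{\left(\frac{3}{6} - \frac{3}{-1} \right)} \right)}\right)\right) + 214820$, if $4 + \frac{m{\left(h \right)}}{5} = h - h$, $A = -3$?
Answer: $211351$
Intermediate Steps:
$k{\left(Q \right)} = \left(-3 + Q\right) \left(2 + Q\right)$
$m{\left(h \right)} = -20$ ($m{\left(h \right)} = -20 + 5 \left(h - h\right) = -20 + 5 \cdot 0 = -20 + 0 = -20$)
$\left(351 - 191 \left(- m{\left(k{\left(\frac{3}{6} - \frac{3}{-1} \right)} \right)}\right)\right) + 214820 = \left(351 - 191 \left(\left(-1\right) \left(-20\right)\right)\right) + 214820 = \left(351 - 3820\right) + 214820 = -3469 + 214820 = 211351$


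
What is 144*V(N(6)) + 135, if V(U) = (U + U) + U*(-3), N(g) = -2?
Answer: 423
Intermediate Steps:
V(U) = -U (V(U) = 2*U - 3*U = -U)
144*V(N(6)) + 135 = 144*(-1*(-2)) + 135 = 144*2 + 135 = 288 + 135 = 423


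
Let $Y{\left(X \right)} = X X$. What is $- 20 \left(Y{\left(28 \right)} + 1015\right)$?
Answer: $-35980$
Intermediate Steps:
$Y{\left(X \right)} = X^{2}$
$- 20 \left(Y{\left(28 \right)} + 1015\right) = - 20 \left(28^{2} + 1015\right) = - 20 \left(784 + 1015\right) = \left(-20\right) 1799 = -35980$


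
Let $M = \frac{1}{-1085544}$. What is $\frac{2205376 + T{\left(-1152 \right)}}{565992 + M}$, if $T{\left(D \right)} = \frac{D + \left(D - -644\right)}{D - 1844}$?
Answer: $\frac{1793130931224216}{460192505515603} \approx 3.8965$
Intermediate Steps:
$T{\left(D \right)} = \frac{644 + 2 D}{-1844 + D}$ ($T{\left(D \right)} = \frac{D + \left(D + 644\right)}{-1844 + D} = \frac{D + \left(644 + D\right)}{-1844 + D} = \frac{644 + 2 D}{-1844 + D}$)
$M = - \frac{1}{1085544} \approx -9.212 \cdot 10^{-7}$
$\frac{2205376 + T{\left(-1152 \right)}}{565992 + M} = \frac{2205376 + \frac{2 \left(322 - 1152\right)}{-1844 - 1152}}{565992 - \frac{1}{1085544}} = \frac{2205376 + 2 \frac{1}{-2996} \left(-830\right)}{\frac{614409219647}{1085544}} = \left(2205376 + 2 \left(- \frac{1}{2996}\right) \left(-830\right)\right) \frac{1085544}{614409219647} = \left(2205376 + \frac{415}{749}\right) \frac{1085544}{614409219647} = \frac{1651827039}{749} \cdot \frac{1085544}{614409219647} = \frac{1793130931224216}{460192505515603}$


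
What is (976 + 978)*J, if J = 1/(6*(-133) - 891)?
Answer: -1954/1689 ≈ -1.1569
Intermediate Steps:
J = -1/1689 (J = 1/(-798 - 891) = 1/(-1689) = -1/1689 ≈ -0.00059207)
(976 + 978)*J = (976 + 978)*(-1/1689) = 1954*(-1/1689) = -1954/1689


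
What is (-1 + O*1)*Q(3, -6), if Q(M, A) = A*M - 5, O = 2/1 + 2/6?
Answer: -92/3 ≈ -30.667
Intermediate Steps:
O = 7/3 (O = 2*1 + 2*(⅙) = 2 + ⅓ = 7/3 ≈ 2.3333)
Q(M, A) = -5 + A*M
(-1 + O*1)*Q(3, -6) = (-1 + (7/3)*1)*(-5 - 6*3) = (-1 + 7/3)*(-5 - 18) = (4/3)*(-23) = -92/3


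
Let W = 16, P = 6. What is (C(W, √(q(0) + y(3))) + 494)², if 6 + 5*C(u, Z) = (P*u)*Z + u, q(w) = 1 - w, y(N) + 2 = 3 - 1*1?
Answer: 6635776/25 ≈ 2.6543e+5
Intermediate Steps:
y(N) = 0 (y(N) = -2 + (3 - 1*1) = -2 + (3 - 1) = -2 + 2 = 0)
C(u, Z) = -6/5 + u/5 + 6*Z*u/5 (C(u, Z) = -6/5 + ((6*u)*Z + u)/5 = -6/5 + (6*Z*u + u)/5 = -6/5 + (u + 6*Z*u)/5 = -6/5 + (u/5 + 6*Z*u/5) = -6/5 + u/5 + 6*Z*u/5)
(C(W, √(q(0) + y(3))) + 494)² = ((-6/5 + (⅕)*16 + (6/5)*√((1 - 1*0) + 0)*16) + 494)² = ((-6/5 + 16/5 + (6/5)*√((1 + 0) + 0)*16) + 494)² = ((-6/5 + 16/5 + (6/5)*√(1 + 0)*16) + 494)² = ((-6/5 + 16/5 + (6/5)*√1*16) + 494)² = ((-6/5 + 16/5 + (6/5)*1*16) + 494)² = ((-6/5 + 16/5 + 96/5) + 494)² = (106/5 + 494)² = (2576/5)² = 6635776/25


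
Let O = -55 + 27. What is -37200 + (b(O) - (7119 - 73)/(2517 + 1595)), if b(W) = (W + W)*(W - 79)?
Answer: -64167171/2056 ≈ -31210.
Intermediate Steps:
O = -28
b(W) = 2*W*(-79 + W) (b(W) = (2*W)*(-79 + W) = 2*W*(-79 + W))
-37200 + (b(O) - (7119 - 73)/(2517 + 1595)) = -37200 + (2*(-28)*(-79 - 28) - (7119 - 73)/(2517 + 1595)) = -37200 + (2*(-28)*(-107) - 7046/4112) = -37200 + (5992 - 7046/4112) = -37200 + (5992 - 1*3523/2056) = -37200 + (5992 - 3523/2056) = -37200 + 12316029/2056 = -64167171/2056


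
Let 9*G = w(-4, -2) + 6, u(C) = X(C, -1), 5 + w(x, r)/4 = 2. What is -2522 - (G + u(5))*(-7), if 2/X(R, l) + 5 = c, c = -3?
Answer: -30341/12 ≈ -2528.4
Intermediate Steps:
X(R, l) = -1/4 (X(R, l) = 2/(-5 - 3) = 2/(-8) = 2*(-1/8) = -1/4)
w(x, r) = -12 (w(x, r) = -20 + 4*2 = -20 + 8 = -12)
u(C) = -1/4
G = -2/3 (G = (-12 + 6)/9 = (1/9)*(-6) = -2/3 ≈ -0.66667)
-2522 - (G + u(5))*(-7) = -2522 - (-2/3 - 1/4)*(-7) = -2522 - (-11)*(-7)/12 = -2522 - 1*77/12 = -2522 - 77/12 = -30341/12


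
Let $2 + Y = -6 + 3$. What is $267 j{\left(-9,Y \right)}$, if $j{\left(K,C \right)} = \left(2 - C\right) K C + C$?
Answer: $82770$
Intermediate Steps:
$Y = -5$ ($Y = -2 + \left(-6 + 3\right) = -2 - 3 = -5$)
$j{\left(K,C \right)} = C + C K \left(2 - C\right)$ ($j{\left(K,C \right)} = K \left(2 - C\right) C + C = C K \left(2 - C\right) + C = C + C K \left(2 - C\right)$)
$267 j{\left(-9,Y \right)} = 267 \left(- 5 \left(1 + 2 \left(-9\right) - \left(-5\right) \left(-9\right)\right)\right) = 267 \left(- 5 \left(1 - 18 - 45\right)\right) = 267 \left(\left(-5\right) \left(-62\right)\right) = 267 \cdot 310 = 82770$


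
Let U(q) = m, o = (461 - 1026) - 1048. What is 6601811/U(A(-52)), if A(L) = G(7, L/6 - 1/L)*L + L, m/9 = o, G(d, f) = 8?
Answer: -6601811/14517 ≈ -454.76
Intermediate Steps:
o = -1613 (o = -565 - 1048 = -1613)
m = -14517 (m = 9*(-1613) = -14517)
A(L) = 9*L (A(L) = 8*L + L = 9*L)
U(q) = -14517
6601811/U(A(-52)) = 6601811/(-14517) = 6601811*(-1/14517) = -6601811/14517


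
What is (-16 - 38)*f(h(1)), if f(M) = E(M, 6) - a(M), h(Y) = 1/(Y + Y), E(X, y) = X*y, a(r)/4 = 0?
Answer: -162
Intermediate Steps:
a(r) = 0 (a(r) = 4*0 = 0)
h(Y) = 1/(2*Y)
f(M) = 6*M (f(M) = M*6 - 1*0 = 6*M + 0 = 6*M)
(-16 - 38)*f(h(1)) = (-16 - 38)*(6*((½)/1)) = -324*(½)*1 = -324/2 = -54*3 = -162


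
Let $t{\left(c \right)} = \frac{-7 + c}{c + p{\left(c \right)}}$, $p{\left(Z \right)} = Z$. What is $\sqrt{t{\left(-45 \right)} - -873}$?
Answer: $\frac{\sqrt{196555}}{15} \approx 29.556$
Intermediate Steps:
$t{\left(c \right)} = \frac{-7 + c}{2 c}$ ($t{\left(c \right)} = \frac{-7 + c}{c + c} = \frac{-7 + c}{2 c}$)
$\sqrt{t{\left(-45 \right)} - -873} = \sqrt{\frac{-7 - 45}{2 \left(-45\right)} - -873} = \sqrt{\frac{1}{2} \left(- \frac{1}{45}\right) \left(-52\right) + \left(-820 + 1693\right)} = \sqrt{\frac{26}{45} + 873} = \sqrt{\frac{39311}{45}} = \frac{\sqrt{196555}}{15}$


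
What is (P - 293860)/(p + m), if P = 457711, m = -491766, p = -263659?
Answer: -163851/755425 ≈ -0.21690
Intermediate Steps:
(P - 293860)/(p + m) = (457711 - 293860)/(-263659 - 491766) = 163851/(-755425) = 163851*(-1/755425) = -163851/755425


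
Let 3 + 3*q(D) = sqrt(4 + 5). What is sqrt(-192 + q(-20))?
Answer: 8*I*sqrt(3) ≈ 13.856*I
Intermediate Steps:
q(D) = 0 (q(D) = -1 + sqrt(4 + 5)/3 = -1 + sqrt(9)/3 = -1 + (1/3)*3 = -1 + 1 = 0)
sqrt(-192 + q(-20)) = sqrt(-192 + 0) = sqrt(-192) = 8*I*sqrt(3)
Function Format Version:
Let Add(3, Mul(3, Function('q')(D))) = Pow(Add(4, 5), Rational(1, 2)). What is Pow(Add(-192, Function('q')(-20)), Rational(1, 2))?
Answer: Mul(8, I, Pow(3, Rational(1, 2))) ≈ Mul(13.856, I)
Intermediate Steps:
Function('q')(D) = 0 (Function('q')(D) = Add(-1, Mul(Rational(1, 3), Pow(Add(4, 5), Rational(1, 2)))) = Add(-1, Mul(Rational(1, 3), Pow(9, Rational(1, 2)))) = Add(-1, Mul(Rational(1, 3), 3)) = Add(-1, 1) = 0)
Pow(Add(-192, Function('q')(-20)), Rational(1, 2)) = Pow(Add(-192, 0), Rational(1, 2)) = Pow(-192, Rational(1, 2)) = Mul(8, I, Pow(3, Rational(1, 2)))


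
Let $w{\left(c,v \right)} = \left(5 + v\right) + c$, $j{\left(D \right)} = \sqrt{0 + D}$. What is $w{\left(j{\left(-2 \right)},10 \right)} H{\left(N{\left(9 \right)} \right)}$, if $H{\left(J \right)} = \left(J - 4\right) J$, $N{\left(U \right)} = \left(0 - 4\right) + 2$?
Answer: $180 + 12 i \sqrt{2} \approx 180.0 + 16.971 i$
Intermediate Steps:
$j{\left(D \right)} = \sqrt{D}$
$N{\left(U \right)} = -2$ ($N{\left(U \right)} = -4 + 2 = -2$)
$H{\left(J \right)} = J \left(-4 + J\right)$ ($H{\left(J \right)} = \left(-4 + J\right) J = J \left(-4 + J\right)$)
$w{\left(c,v \right)} = 5 + c + v$
$w{\left(j{\left(-2 \right)},10 \right)} H{\left(N{\left(9 \right)} \right)} = \left(5 + \sqrt{-2} + 10\right) \left(- 2 \left(-4 - 2\right)\right) = \left(5 + i \sqrt{2} + 10\right) \left(\left(-2\right) \left(-6\right)\right) = \left(15 + i \sqrt{2}\right) 12 = 180 + 12 i \sqrt{2}$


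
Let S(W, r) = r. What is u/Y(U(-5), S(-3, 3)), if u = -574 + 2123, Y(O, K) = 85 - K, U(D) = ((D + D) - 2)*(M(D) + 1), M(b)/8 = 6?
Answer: 1549/82 ≈ 18.890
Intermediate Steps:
M(b) = 48 (M(b) = 8*6 = 48)
U(D) = -98 + 98*D (U(D) = ((D + D) - 2)*(48 + 1) = (2*D - 2)*49 = (-2 + 2*D)*49 = -98 + 98*D)
u = 1549
u/Y(U(-5), S(-3, 3)) = 1549/(85 - 1*3) = 1549/(85 - 3) = 1549/82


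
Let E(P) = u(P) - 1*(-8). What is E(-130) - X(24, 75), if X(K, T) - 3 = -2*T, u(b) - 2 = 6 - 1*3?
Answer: 160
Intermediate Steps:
u(b) = 5 (u(b) = 2 + (6 - 1*3) = 2 + (6 - 3) = 2 + 3 = 5)
E(P) = 13 (E(P) = 5 - 1*(-8) = 5 + 8 = 13)
X(K, T) = 3 - 2*T
E(-130) - X(24, 75) = 13 - (3 - 2*75) = 13 - (3 - 150) = 13 - 1*(-147) = 13 + 147 = 160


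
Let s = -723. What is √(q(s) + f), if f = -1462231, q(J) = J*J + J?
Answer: 5*I*√37609 ≈ 969.65*I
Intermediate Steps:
q(J) = J + J² (q(J) = J² + J = J + J²)
√(q(s) + f) = √(-723*(1 - 723) - 1462231) = √(-723*(-722) - 1462231) = √(522006 - 1462231) = √(-940225) = 5*I*√37609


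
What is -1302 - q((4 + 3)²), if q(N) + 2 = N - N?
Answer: -1300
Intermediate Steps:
q(N) = -2 (q(N) = -2 + (N - N) = -2 + 0 = -2)
-1302 - q((4 + 3)²) = -1302 - 1*(-2) = -1302 + 2 = -1300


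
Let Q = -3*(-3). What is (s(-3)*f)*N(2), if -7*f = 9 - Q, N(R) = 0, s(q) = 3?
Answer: 0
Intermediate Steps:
Q = 9
f = 0 (f = -(9 - 1*9)/7 = -(9 - 9)/7 = -1/7*0 = 0)
(s(-3)*f)*N(2) = (3*0)*0 = 0*0 = 0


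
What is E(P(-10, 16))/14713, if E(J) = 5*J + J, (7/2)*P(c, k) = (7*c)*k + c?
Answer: -13560/102991 ≈ -0.13166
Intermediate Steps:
P(c, k) = 2*c/7 + 2*c*k (P(c, k) = 2*((7*c)*k + c)/7 = 2*(7*c*k + c)/7 = 2*(c + 7*c*k)/7 = 2*c/7 + 2*c*k)
E(J) = 6*J
E(P(-10, 16))/14713 = (6*((2/7)*(-10)*(1 + 7*16)))/14713 = (6*((2/7)*(-10)*(1 + 112)))*(1/14713) = (6*((2/7)*(-10)*113))*(1/14713) = (6*(-2260/7))*(1/14713) = -13560/7*1/14713 = -13560/102991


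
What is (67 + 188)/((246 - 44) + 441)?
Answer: 255/643 ≈ 0.39658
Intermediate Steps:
(67 + 188)/((246 - 44) + 441) = 255/(202 + 441) = 255/643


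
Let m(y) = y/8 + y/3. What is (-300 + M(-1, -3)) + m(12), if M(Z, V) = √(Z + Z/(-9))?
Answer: -589/2 + 2*I*√2/3 ≈ -294.5 + 0.94281*I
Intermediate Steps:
M(Z, V) = 2*√2*√Z/3 (M(Z, V) = √(Z + Z*(-⅑)) = √(Z - Z/9) = √(8*Z/9) = 2*√2*√Z/3)
m(y) = 11*y/24 (m(y) = y*(⅛) + y*(⅓) = y/8 + y/3 = 11*y/24)
(-300 + M(-1, -3)) + m(12) = (-300 + 2*√2*√(-1)/3) + (11/24)*12 = (-300 + 2*√2*I/3) + 11/2 = (-300 + 2*I*√2/3) + 11/2 = -589/2 + 2*I*√2/3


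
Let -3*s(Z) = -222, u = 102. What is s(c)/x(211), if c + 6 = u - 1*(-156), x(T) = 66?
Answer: 37/33 ≈ 1.1212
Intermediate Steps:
c = 252 (c = -6 + (102 - 1*(-156)) = -6 + (102 + 156) = -6 + 258 = 252)
s(Z) = 74 (s(Z) = -⅓*(-222) = 74)
s(c)/x(211) = 74/66 = 74*(1/66) = 37/33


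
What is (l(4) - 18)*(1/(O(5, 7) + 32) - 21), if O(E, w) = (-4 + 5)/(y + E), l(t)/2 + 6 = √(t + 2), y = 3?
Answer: 161670/257 - 10778*√6/257 ≈ 526.34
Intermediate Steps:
l(t) = -12 + 2*√(2 + t) (l(t) = -12 + 2*√(t + 2) = -12 + 2*√(2 + t))
O(E, w) = 1/(3 + E) (O(E, w) = (-4 + 5)/(3 + E) = 1/(3 + E))
(l(4) - 18)*(1/(O(5, 7) + 32) - 21) = ((-12 + 2*√(2 + 4)) - 18)*(1/(1/(3 + 5) + 32) - 21) = ((-12 + 2*√6) - 18)*(1/(1/8 + 32) - 21) = (-30 + 2*√6)*(1/(⅛ + 32) - 21) = (-30 + 2*√6)*(1/(257/8) - 21) = (-30 + 2*√6)*(8/257 - 21) = (-30 + 2*√6)*(-5389/257) = 161670/257 - 10778*√6/257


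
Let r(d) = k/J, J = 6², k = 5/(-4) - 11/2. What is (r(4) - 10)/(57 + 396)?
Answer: -163/7248 ≈ -0.022489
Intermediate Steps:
k = -27/4 (k = 5*(-¼) - 11*½ = -5/4 - 11/2 = -27/4 ≈ -6.7500)
J = 36
r(d) = -3/16 (r(d) = -27/4/36 = -27/4*1/36 = -3/16)
(r(4) - 10)/(57 + 396) = (-3/16 - 10)/(57 + 396) = -163/16/453 = -163/16*1/453 = -163/7248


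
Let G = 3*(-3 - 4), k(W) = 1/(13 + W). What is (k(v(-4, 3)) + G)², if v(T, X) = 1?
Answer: 85849/196 ≈ 438.00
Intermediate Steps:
G = -21 (G = 3*(-7) = -21)
(k(v(-4, 3)) + G)² = (1/(13 + 1) - 21)² = (1/14 - 21)² = (-293/14)² = 85849/196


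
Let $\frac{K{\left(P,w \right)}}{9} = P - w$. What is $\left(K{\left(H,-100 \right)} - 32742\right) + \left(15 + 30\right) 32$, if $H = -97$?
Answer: $-31275$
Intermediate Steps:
$K{\left(P,w \right)} = - 9 w + 9 P$ ($K{\left(P,w \right)} = 9 \left(P - w\right) = - 9 w + 9 P$)
$\left(K{\left(H,-100 \right)} - 32742\right) + \left(15 + 30\right) 32 = \left(\left(\left(-9\right) \left(-100\right) + 9 \left(-97\right)\right) - 32742\right) + \left(15 + 30\right) 32 = \left(\left(900 - 873\right) - 32742\right) + 45 \cdot 32 = \left(27 - 32742\right) + 1440 = -32715 + 1440 = -31275$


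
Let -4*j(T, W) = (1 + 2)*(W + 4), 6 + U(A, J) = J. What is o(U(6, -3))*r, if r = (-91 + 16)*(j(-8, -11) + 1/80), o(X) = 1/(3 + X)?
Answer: 2105/32 ≈ 65.781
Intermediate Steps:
U(A, J) = -6 + J
j(T, W) = -3 - 3*W/4 (j(T, W) = -(1 + 2)*(W + 4)/4 = -3*(4 + W)/4 = -(12 + 3*W)/4 = -3 - 3*W/4)
r = -6315/16 (r = (-91 + 16)*((-3 - ¾*(-11)) + 1/80) = -75*((-3 + 33/4) + 1/80) = -75*(21/4 + 1/80) = -75*421/80 = -6315/16 ≈ -394.69)
o(U(6, -3))*r = -6315/16/(3 + (-6 - 3)) = -6315/16/(3 - 9) = -6315/16/(-6) = -⅙*(-6315/16) = 2105/32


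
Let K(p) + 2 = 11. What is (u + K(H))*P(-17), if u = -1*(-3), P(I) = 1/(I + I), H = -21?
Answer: -6/17 ≈ -0.35294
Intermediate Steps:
P(I) = 1/(2*I)
u = 3
K(p) = 9 (K(p) = -2 + 11 = 9)
(u + K(H))*P(-17) = (3 + 9)*((½)/(-17)) = 12*((½)*(-1/17)) = 12*(-1/34) = -6/17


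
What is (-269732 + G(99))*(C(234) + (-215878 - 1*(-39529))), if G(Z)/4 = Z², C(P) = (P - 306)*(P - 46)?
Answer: 43773809280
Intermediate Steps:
C(P) = (-306 + P)*(-46 + P)
G(Z) = 4*Z²
(-269732 + G(99))*(C(234) + (-215878 - 1*(-39529))) = (-269732 + 4*99²)*((14076 + 234² - 352*234) + (-215878 - 1*(-39529))) = (-269732 + 4*9801)*((14076 + 54756 - 82368) + (-215878 + 39529)) = (-269732 + 39204)*(-13536 - 176349) = -230528*(-189885) = 43773809280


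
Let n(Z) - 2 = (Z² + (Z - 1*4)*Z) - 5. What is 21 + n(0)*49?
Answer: -126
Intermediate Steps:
n(Z) = -3 + Z² + Z*(-4 + Z) (n(Z) = 2 + ((Z² + (Z - 1*4)*Z) - 5) = 2 + ((Z² + (Z - 4)*Z) - 5) = 2 + ((Z² + (-4 + Z)*Z) - 5) = 2 + ((Z² + Z*(-4 + Z)) - 5) = 2 + (-5 + Z² + Z*(-4 + Z)) = -3 + Z² + Z*(-4 + Z))
21 + n(0)*49 = 21 + (-3 - 4*0 + 2*0²)*49 = 21 + (-3 + 0 + 2*0)*49 = 21 + (-3 + 0 + 0)*49 = 21 - 3*49 = 21 - 147 = -126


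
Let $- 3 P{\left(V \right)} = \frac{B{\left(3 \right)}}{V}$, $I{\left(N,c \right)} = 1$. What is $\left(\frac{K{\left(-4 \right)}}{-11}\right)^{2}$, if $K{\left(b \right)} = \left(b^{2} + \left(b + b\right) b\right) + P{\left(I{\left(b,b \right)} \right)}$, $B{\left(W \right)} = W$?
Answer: $\frac{2209}{121} \approx 18.256$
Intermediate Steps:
$P{\left(V \right)} = - \frac{1}{V}$ ($P{\left(V \right)} = - \frac{3 \frac{1}{V}}{3} = - \frac{1}{V}$)
$K{\left(b \right)} = -1 + 3 b^{2}$ ($K{\left(b \right)} = \left(b^{2} + \left(b + b\right) b\right) - 1^{-1} = \left(b^{2} + 2 b b\right) - 1 = \left(b^{2} + 2 b^{2}\right) - 1 = 3 b^{2} - 1 = -1 + 3 b^{2}$)
$\left(\frac{K{\left(-4 \right)}}{-11}\right)^{2} = \left(\frac{-1 + 3 \left(-4\right)^{2}}{-11}\right)^{2} = \left(\left(-1 + 3 \cdot 16\right) \left(- \frac{1}{11}\right)\right)^{2} = \left(\left(-1 + 48\right) \left(- \frac{1}{11}\right)\right)^{2} = \left(47 \left(- \frac{1}{11}\right)\right)^{2} = \left(- \frac{47}{11}\right)^{2} = \frac{2209}{121}$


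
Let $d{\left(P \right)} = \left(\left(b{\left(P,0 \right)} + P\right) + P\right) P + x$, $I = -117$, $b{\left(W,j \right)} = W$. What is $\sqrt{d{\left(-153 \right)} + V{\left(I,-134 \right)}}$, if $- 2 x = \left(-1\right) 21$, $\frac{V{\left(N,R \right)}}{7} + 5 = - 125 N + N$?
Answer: $\frac{\sqrt{687034}}{2} \approx 414.44$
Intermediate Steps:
$V{\left(N,R \right)} = -35 - 868 N$ ($V{\left(N,R \right)} = -35 + 7 \left(- 125 N + N\right) = -35 + 7 \left(- 124 N\right) = -35 - 868 N$)
$x = \frac{21}{2}$ ($x = - \frac{\left(-1\right) 21}{2} = \left(- \frac{1}{2}\right) \left(-21\right) = \frac{21}{2} \approx 10.5$)
$d{\left(P \right)} = \frac{21}{2} + 3 P^{2}$ ($d{\left(P \right)} = \left(\left(P + P\right) + P\right) P + \frac{21}{2} = \left(2 P + P\right) P + \frac{21}{2} = 3 P P + \frac{21}{2} = 3 P^{2} + \frac{21}{2} = \frac{21}{2} + 3 P^{2}$)
$\sqrt{d{\left(-153 \right)} + V{\left(I,-134 \right)}} = \sqrt{\left(\frac{21}{2} + 3 \left(-153\right)^{2}\right) - -101521} = \sqrt{\left(\frac{21}{2} + 3 \cdot 23409\right) + \left(-35 + 101556\right)} = \sqrt{\left(\frac{21}{2} + 70227\right) + 101521} = \sqrt{\frac{140475}{2} + 101521} = \sqrt{\frac{343517}{2}} = \frac{\sqrt{687034}}{2}$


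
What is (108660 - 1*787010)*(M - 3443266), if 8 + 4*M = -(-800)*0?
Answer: 2335740847800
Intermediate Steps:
M = -2 (M = -2 + (-(-800)*0)/4 = -2 + (-80*0)/4 = -2 + (1/4)*0 = -2 + 0 = -2)
(108660 - 1*787010)*(M - 3443266) = (108660 - 1*787010)*(-2 - 3443266) = (108660 - 787010)*(-3443268) = -678350*(-3443268) = 2335740847800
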